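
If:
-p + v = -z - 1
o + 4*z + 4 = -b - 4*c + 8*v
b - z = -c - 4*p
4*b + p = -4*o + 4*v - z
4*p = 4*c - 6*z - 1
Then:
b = -683*z/26 - 973/52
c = 173*z/26 + 205/52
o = 751*z/26 + 1065/52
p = 67*z/13 + 48/13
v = 54*z/13 + 35/13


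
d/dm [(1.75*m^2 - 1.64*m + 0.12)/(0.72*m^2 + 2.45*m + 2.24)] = (5.4683*m^2 + 7.6672*m - 3.9676)/(0.5184*m^4 + 3.528*m^3 + 9.2281*m^2 + 10.976*m + 5.0176)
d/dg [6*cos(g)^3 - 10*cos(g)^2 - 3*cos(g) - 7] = (-18*cos(g)^2 + 20*cos(g) + 3)*sin(g)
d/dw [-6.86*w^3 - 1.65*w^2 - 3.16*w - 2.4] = -20.58*w^2 - 3.3*w - 3.16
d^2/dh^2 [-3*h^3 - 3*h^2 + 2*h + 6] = -18*h - 6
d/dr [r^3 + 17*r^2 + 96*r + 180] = 3*r^2 + 34*r + 96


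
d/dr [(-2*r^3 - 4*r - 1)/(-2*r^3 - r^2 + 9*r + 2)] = (2*r^4 - 52*r^3 - 22*r^2 - 2*r + 1)/(4*r^6 + 4*r^5 - 35*r^4 - 26*r^3 + 77*r^2 + 36*r + 4)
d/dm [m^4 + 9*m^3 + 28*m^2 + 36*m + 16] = 4*m^3 + 27*m^2 + 56*m + 36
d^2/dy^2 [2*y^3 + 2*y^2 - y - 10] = 12*y + 4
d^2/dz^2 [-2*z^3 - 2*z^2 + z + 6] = -12*z - 4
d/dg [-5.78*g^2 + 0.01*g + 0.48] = 0.01 - 11.56*g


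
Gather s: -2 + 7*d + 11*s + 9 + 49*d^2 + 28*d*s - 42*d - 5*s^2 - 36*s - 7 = 49*d^2 - 35*d - 5*s^2 + s*(28*d - 25)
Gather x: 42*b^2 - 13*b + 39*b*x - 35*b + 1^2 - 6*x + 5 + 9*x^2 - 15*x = 42*b^2 - 48*b + 9*x^2 + x*(39*b - 21) + 6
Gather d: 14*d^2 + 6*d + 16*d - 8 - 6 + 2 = 14*d^2 + 22*d - 12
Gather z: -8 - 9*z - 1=-9*z - 9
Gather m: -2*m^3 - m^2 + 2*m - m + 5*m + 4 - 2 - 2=-2*m^3 - m^2 + 6*m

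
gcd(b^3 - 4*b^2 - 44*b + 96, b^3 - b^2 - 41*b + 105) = 1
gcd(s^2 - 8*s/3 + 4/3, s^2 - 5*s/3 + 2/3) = s - 2/3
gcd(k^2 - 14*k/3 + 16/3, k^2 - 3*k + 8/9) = k - 8/3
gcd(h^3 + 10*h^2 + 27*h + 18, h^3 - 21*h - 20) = h + 1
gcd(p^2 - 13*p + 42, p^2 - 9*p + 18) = p - 6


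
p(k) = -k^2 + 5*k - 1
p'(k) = 5 - 2*k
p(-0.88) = -6.17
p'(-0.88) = 6.76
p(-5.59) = -60.20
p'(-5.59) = 16.18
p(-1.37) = -9.73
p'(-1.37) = 7.74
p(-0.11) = -1.56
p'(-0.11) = 5.22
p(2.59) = 5.24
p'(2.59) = -0.18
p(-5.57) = -59.87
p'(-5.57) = 16.14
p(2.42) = 5.24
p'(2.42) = 0.16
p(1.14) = 3.40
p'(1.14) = 2.72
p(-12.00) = -205.00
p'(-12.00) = 29.00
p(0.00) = -1.00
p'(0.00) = 5.00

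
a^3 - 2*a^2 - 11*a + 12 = (a - 4)*(a - 1)*(a + 3)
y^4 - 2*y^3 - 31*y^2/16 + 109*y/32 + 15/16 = (y - 2)*(y - 3/2)*(y + 1/4)*(y + 5/4)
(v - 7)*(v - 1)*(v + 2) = v^3 - 6*v^2 - 9*v + 14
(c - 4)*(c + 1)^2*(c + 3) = c^4 + c^3 - 13*c^2 - 25*c - 12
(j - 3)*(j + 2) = j^2 - j - 6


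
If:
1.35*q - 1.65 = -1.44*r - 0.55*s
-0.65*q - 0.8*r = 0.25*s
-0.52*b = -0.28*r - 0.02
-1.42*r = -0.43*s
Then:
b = -7.37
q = 34.41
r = -13.76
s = -45.43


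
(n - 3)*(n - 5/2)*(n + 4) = n^3 - 3*n^2/2 - 29*n/2 + 30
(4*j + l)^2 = 16*j^2 + 8*j*l + l^2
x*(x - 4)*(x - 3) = x^3 - 7*x^2 + 12*x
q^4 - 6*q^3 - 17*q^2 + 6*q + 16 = (q - 8)*(q - 1)*(q + 1)*(q + 2)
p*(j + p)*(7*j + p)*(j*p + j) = 7*j^3*p^2 + 7*j^3*p + 8*j^2*p^3 + 8*j^2*p^2 + j*p^4 + j*p^3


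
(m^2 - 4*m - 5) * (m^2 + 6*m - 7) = m^4 + 2*m^3 - 36*m^2 - 2*m + 35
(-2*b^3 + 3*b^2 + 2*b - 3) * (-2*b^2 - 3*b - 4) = 4*b^5 - 5*b^3 - 12*b^2 + b + 12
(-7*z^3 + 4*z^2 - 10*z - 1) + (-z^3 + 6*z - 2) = -8*z^3 + 4*z^2 - 4*z - 3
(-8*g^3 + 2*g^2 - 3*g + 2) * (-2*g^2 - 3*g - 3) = 16*g^5 + 20*g^4 + 24*g^3 - g^2 + 3*g - 6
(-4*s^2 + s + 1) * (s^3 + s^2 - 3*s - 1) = -4*s^5 - 3*s^4 + 14*s^3 + 2*s^2 - 4*s - 1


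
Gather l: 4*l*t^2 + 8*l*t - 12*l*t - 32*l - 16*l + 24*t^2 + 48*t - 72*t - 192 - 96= l*(4*t^2 - 4*t - 48) + 24*t^2 - 24*t - 288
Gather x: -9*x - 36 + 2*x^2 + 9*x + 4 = 2*x^2 - 32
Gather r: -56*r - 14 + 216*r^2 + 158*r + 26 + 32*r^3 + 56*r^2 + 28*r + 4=32*r^3 + 272*r^2 + 130*r + 16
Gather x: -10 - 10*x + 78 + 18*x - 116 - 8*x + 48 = 0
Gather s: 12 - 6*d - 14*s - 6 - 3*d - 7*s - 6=-9*d - 21*s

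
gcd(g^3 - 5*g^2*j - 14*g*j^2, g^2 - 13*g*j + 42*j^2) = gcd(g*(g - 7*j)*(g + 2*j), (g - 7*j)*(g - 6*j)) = g - 7*j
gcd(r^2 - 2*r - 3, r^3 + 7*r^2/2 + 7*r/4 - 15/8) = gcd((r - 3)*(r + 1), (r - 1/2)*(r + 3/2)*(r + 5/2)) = 1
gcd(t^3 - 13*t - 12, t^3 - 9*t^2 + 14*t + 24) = t^2 - 3*t - 4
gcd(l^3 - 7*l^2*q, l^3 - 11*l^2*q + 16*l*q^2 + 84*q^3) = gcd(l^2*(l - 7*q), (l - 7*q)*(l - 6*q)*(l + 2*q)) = -l + 7*q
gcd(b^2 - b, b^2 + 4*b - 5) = b - 1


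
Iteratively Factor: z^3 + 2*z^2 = (z + 2)*(z^2) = z*(z + 2)*(z)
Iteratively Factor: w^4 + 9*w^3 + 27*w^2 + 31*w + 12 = (w + 1)*(w^3 + 8*w^2 + 19*w + 12) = (w + 1)*(w + 4)*(w^2 + 4*w + 3) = (w + 1)^2*(w + 4)*(w + 3)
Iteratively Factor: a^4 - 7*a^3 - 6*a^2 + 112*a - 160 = (a - 5)*(a^3 - 2*a^2 - 16*a + 32) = (a - 5)*(a - 2)*(a^2 - 16) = (a - 5)*(a - 4)*(a - 2)*(a + 4)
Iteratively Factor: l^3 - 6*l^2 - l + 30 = (l - 5)*(l^2 - l - 6) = (l - 5)*(l + 2)*(l - 3)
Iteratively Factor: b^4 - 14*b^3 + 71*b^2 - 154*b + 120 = (b - 2)*(b^3 - 12*b^2 + 47*b - 60) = (b - 4)*(b - 2)*(b^2 - 8*b + 15) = (b - 5)*(b - 4)*(b - 2)*(b - 3)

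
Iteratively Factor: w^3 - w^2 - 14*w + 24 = (w - 3)*(w^2 + 2*w - 8) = (w - 3)*(w + 4)*(w - 2)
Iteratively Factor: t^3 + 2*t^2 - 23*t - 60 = (t - 5)*(t^2 + 7*t + 12) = (t - 5)*(t + 3)*(t + 4)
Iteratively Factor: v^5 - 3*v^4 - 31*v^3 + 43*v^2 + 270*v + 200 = (v + 1)*(v^4 - 4*v^3 - 27*v^2 + 70*v + 200) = (v + 1)*(v + 2)*(v^3 - 6*v^2 - 15*v + 100) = (v - 5)*(v + 1)*(v + 2)*(v^2 - v - 20) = (v - 5)*(v + 1)*(v + 2)*(v + 4)*(v - 5)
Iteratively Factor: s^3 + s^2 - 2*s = (s)*(s^2 + s - 2) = s*(s + 2)*(s - 1)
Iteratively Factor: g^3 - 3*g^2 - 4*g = (g + 1)*(g^2 - 4*g) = (g - 4)*(g + 1)*(g)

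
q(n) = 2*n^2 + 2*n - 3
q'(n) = 4*n + 2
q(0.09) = -2.80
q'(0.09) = 2.36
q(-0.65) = -3.46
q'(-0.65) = -0.60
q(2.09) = 9.92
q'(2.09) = 10.36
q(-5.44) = 45.31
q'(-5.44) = -19.76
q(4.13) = 39.37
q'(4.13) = 18.52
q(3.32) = 25.68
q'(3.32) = 15.28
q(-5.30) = 42.58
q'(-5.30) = -19.20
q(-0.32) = -3.44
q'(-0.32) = 0.72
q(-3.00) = 9.00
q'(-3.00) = -10.00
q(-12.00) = 261.00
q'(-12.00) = -46.00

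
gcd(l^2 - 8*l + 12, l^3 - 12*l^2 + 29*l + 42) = l - 6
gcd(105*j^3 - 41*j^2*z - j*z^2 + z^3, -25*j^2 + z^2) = -5*j + z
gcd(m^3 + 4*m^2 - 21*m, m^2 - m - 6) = m - 3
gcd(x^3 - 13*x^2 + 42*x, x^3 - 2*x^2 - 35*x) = x^2 - 7*x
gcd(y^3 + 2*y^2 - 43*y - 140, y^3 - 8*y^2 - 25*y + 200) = y + 5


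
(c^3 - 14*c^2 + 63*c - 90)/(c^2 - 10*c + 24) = (c^2 - 8*c + 15)/(c - 4)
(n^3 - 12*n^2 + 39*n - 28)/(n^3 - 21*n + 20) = (n - 7)/(n + 5)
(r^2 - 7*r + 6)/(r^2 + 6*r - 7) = (r - 6)/(r + 7)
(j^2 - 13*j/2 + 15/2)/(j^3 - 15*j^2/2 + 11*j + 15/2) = (2*j - 3)/(2*j^2 - 5*j - 3)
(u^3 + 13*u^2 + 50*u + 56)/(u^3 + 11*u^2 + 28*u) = (u + 2)/u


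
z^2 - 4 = (z - 2)*(z + 2)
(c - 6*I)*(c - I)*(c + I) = c^3 - 6*I*c^2 + c - 6*I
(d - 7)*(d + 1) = d^2 - 6*d - 7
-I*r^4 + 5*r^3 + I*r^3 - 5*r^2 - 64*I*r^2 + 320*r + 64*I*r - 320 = (r - 8*I)*(r + 5*I)*(r + 8*I)*(-I*r + I)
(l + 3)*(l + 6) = l^2 + 9*l + 18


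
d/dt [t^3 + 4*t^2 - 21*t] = 3*t^2 + 8*t - 21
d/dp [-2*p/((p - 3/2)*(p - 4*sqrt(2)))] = 8*p^2/((p - 4*sqrt(2))^2*(2*p - 3)^2) - 48*sqrt(2)/((p - 4*sqrt(2))^2*(2*p - 3)^2)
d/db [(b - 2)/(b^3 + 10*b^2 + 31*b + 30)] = (b^3 + 10*b^2 + 31*b - (b - 2)*(3*b^2 + 20*b + 31) + 30)/(b^3 + 10*b^2 + 31*b + 30)^2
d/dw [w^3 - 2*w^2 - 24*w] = 3*w^2 - 4*w - 24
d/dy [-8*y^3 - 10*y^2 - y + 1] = -24*y^2 - 20*y - 1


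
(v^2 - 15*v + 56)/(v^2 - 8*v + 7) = (v - 8)/(v - 1)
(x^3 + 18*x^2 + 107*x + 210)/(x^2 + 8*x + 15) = (x^2 + 13*x + 42)/(x + 3)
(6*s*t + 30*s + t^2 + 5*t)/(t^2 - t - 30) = (6*s + t)/(t - 6)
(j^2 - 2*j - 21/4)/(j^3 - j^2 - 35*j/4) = (2*j + 3)/(j*(2*j + 5))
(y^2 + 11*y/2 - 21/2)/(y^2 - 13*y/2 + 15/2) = (y + 7)/(y - 5)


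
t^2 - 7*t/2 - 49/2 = (t - 7)*(t + 7/2)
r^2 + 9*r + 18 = (r + 3)*(r + 6)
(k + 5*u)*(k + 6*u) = k^2 + 11*k*u + 30*u^2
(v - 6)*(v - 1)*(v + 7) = v^3 - 43*v + 42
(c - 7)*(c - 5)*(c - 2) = c^3 - 14*c^2 + 59*c - 70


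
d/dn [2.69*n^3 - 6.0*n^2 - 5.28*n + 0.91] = 8.07*n^2 - 12.0*n - 5.28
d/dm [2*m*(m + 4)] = 4*m + 8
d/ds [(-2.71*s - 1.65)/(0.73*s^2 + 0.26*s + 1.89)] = (1.9783*s^2 + 2.409*s - 4.6929)/(0.5329*s^4 + 0.3796*s^3 + 2.827*s^2 + 0.9828*s + 3.5721)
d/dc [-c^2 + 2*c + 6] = 2 - 2*c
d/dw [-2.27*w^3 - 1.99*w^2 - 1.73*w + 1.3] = -6.81*w^2 - 3.98*w - 1.73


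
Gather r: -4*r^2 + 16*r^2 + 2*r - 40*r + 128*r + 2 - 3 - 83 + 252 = 12*r^2 + 90*r + 168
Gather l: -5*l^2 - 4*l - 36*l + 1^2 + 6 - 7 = -5*l^2 - 40*l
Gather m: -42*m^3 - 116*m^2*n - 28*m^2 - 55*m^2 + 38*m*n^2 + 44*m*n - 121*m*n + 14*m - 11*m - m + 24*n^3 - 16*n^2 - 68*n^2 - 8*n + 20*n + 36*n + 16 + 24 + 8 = -42*m^3 + m^2*(-116*n - 83) + m*(38*n^2 - 77*n + 2) + 24*n^3 - 84*n^2 + 48*n + 48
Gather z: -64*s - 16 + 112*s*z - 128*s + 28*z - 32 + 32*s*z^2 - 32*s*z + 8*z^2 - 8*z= -192*s + z^2*(32*s + 8) + z*(80*s + 20) - 48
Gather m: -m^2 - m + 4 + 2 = -m^2 - m + 6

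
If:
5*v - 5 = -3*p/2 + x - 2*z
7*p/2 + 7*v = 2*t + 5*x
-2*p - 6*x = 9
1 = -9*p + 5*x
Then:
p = -51/64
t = 661/128 - 7*z/5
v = 127/128 - 2*z/5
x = -79/64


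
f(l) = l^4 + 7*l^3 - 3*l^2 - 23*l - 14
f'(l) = 4*l^3 + 21*l^2 - 6*l - 23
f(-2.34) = -36.31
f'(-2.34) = 54.78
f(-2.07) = -22.97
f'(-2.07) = 43.92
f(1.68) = -19.95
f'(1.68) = 45.16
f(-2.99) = -79.24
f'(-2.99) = 75.76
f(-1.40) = -3.05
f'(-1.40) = 15.58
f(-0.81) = -0.63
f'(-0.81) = -6.49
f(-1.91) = -16.48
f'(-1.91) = 37.20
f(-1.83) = -13.64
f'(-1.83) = 33.79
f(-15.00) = 26656.00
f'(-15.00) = -8708.00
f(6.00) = 2548.00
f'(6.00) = 1561.00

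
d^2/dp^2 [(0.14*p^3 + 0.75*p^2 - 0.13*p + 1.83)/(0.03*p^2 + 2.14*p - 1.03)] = (1.194406*p^3 - 1.702596*p^2 + 1.57197*p + 17.892688)/(2.7e-5*p^6 + 0.005778*p^5 + 0.409383*p^4 + 9.403588*p^3 - 14.055483*p^2 + 6.810978*p - 1.092727)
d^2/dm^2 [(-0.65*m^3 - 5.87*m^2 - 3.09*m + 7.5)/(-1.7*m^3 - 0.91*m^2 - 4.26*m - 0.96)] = (31.9175*m^6 + 25.3367999999999*m^5 - 499.21146*m^4 - 382.450746*m^3 - 438.487812*m^2 - 113.609304*m - 273.564144)/(4.913*m^9 + 7.8897*m^8 + 41.15751*m^7 + 48.618091*m^6 + 112.046598*m^5 + 93.641796*m^4 + 104.338152*m^3 + 54.781056*m^2 + 11.778048*m + 0.884736)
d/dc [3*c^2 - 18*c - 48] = 6*c - 18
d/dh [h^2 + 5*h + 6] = 2*h + 5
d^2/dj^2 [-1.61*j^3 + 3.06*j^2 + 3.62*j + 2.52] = 6.12 - 9.66*j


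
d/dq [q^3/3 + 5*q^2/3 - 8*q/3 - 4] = q^2 + 10*q/3 - 8/3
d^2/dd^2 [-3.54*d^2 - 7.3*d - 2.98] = -7.08000000000000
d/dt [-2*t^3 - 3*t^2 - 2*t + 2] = -6*t^2 - 6*t - 2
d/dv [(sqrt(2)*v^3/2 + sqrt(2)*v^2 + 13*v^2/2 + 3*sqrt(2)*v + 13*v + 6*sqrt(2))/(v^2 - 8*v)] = (sqrt(2)*v^4 - 16*sqrt(2)*v^3 - 130*v^2 - 22*sqrt(2)*v^2 - 24*sqrt(2)*v + 96*sqrt(2))/(2*v^2*(v^2 - 16*v + 64))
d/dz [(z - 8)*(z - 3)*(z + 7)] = 3*z^2 - 8*z - 53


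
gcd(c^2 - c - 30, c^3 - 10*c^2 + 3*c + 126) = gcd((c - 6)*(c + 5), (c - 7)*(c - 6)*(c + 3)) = c - 6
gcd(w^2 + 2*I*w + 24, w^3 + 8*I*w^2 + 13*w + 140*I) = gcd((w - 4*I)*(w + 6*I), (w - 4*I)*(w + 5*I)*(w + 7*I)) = w - 4*I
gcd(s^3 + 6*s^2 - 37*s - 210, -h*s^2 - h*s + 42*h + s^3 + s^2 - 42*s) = s^2 + s - 42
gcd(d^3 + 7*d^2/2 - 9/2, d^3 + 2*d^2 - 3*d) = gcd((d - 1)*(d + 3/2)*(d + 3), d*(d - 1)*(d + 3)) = d^2 + 2*d - 3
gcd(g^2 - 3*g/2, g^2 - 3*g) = g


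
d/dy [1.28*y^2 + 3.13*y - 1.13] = 2.56*y + 3.13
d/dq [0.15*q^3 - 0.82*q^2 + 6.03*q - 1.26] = 0.45*q^2 - 1.64*q + 6.03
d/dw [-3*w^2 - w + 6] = -6*w - 1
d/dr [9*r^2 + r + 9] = 18*r + 1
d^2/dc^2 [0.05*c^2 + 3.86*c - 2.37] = 0.100000000000000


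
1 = 1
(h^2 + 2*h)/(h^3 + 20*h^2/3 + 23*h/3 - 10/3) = 3*h/(3*h^2 + 14*h - 5)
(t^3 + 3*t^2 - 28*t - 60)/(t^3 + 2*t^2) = (t^2 + t - 30)/t^2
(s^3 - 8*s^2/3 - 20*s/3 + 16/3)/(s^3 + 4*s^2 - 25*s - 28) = (3*s^2 + 4*s - 4)/(3*(s^2 + 8*s + 7))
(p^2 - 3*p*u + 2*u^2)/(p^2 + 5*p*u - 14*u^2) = (p - u)/(p + 7*u)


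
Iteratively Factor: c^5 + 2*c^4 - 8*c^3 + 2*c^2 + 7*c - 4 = (c - 1)*(c^4 + 3*c^3 - 5*c^2 - 3*c + 4) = (c - 1)^2*(c^3 + 4*c^2 - c - 4) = (c - 1)^2*(c + 4)*(c^2 - 1) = (c - 1)^2*(c + 1)*(c + 4)*(c - 1)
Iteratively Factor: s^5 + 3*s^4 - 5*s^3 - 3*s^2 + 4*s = (s - 1)*(s^4 + 4*s^3 - s^2 - 4*s) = s*(s - 1)*(s^3 + 4*s^2 - s - 4) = s*(s - 1)*(s + 1)*(s^2 + 3*s - 4) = s*(s - 1)^2*(s + 1)*(s + 4)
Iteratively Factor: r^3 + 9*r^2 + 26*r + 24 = (r + 4)*(r^2 + 5*r + 6) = (r + 3)*(r + 4)*(r + 2)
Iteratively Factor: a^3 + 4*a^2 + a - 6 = (a + 3)*(a^2 + a - 2) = (a + 2)*(a + 3)*(a - 1)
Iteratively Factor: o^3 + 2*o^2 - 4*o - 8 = (o - 2)*(o^2 + 4*o + 4) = (o - 2)*(o + 2)*(o + 2)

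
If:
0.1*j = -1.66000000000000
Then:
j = -16.60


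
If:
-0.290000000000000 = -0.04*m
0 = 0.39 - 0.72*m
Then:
No Solution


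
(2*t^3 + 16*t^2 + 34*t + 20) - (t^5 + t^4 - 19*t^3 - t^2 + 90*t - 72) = -t^5 - t^4 + 21*t^3 + 17*t^2 - 56*t + 92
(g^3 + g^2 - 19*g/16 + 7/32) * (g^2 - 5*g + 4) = g^5 - 4*g^4 - 35*g^3/16 + 325*g^2/32 - 187*g/32 + 7/8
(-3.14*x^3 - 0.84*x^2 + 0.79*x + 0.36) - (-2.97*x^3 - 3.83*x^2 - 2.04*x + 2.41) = -0.17*x^3 + 2.99*x^2 + 2.83*x - 2.05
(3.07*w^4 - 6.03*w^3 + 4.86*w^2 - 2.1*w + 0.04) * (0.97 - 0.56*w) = -1.7192*w^5 + 6.3547*w^4 - 8.5707*w^3 + 5.8902*w^2 - 2.0594*w + 0.0388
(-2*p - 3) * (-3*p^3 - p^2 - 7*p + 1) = 6*p^4 + 11*p^3 + 17*p^2 + 19*p - 3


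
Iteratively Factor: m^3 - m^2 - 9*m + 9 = (m - 3)*(m^2 + 2*m - 3) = (m - 3)*(m + 3)*(m - 1)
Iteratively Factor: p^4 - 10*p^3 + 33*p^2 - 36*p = (p)*(p^3 - 10*p^2 + 33*p - 36) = p*(p - 3)*(p^2 - 7*p + 12) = p*(p - 4)*(p - 3)*(p - 3)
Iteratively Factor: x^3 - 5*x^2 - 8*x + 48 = (x + 3)*(x^2 - 8*x + 16) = (x - 4)*(x + 3)*(x - 4)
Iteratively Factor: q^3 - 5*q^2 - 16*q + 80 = (q + 4)*(q^2 - 9*q + 20) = (q - 4)*(q + 4)*(q - 5)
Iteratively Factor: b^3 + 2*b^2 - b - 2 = (b + 2)*(b^2 - 1) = (b - 1)*(b + 2)*(b + 1)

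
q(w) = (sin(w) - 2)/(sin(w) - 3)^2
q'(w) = cos(w)/(sin(w) - 3)^2 - 2*(sin(w) - 2)*cos(w)/(sin(w) - 3)^3 = (1 - sin(w))*cos(w)/(sin(w) - 3)^3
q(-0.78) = -0.20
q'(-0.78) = -0.02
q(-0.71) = -0.20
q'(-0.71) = -0.03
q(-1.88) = -0.19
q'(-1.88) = 0.01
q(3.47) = -0.21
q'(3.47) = 0.03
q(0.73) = -0.24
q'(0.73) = -0.02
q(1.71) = -0.25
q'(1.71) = 0.00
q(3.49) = -0.21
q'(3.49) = 0.03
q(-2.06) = -0.19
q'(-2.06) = 0.02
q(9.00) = -0.24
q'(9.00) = 0.03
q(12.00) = -0.20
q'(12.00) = -0.03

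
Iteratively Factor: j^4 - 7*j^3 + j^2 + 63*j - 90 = (j - 5)*(j^3 - 2*j^2 - 9*j + 18) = (j - 5)*(j - 2)*(j^2 - 9) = (j - 5)*(j - 3)*(j - 2)*(j + 3)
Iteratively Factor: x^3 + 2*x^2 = (x + 2)*(x^2) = x*(x + 2)*(x)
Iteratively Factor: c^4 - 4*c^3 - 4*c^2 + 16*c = (c - 4)*(c^3 - 4*c) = (c - 4)*(c + 2)*(c^2 - 2*c) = (c - 4)*(c - 2)*(c + 2)*(c)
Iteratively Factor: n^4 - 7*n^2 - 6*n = (n)*(n^3 - 7*n - 6) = n*(n + 1)*(n^2 - n - 6) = n*(n + 1)*(n + 2)*(n - 3)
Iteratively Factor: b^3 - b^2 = (b - 1)*(b^2) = b*(b - 1)*(b)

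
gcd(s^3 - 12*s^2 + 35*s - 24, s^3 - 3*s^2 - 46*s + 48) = s^2 - 9*s + 8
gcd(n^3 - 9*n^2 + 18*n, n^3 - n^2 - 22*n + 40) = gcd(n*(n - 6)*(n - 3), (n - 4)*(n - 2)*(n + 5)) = 1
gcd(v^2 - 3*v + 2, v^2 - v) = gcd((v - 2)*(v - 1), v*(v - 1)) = v - 1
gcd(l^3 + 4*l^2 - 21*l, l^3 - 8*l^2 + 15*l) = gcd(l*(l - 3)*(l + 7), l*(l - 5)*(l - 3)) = l^2 - 3*l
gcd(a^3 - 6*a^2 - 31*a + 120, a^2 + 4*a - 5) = a + 5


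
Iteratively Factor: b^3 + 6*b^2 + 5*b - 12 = (b - 1)*(b^2 + 7*b + 12) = (b - 1)*(b + 3)*(b + 4)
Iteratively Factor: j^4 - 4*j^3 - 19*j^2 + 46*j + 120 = (j + 3)*(j^3 - 7*j^2 + 2*j + 40) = (j - 5)*(j + 3)*(j^2 - 2*j - 8) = (j - 5)*(j - 4)*(j + 3)*(j + 2)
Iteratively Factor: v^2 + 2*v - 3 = (v + 3)*(v - 1)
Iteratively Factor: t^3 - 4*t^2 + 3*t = (t)*(t^2 - 4*t + 3) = t*(t - 1)*(t - 3)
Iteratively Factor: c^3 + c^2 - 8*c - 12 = (c - 3)*(c^2 + 4*c + 4) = (c - 3)*(c + 2)*(c + 2)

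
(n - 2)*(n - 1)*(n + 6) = n^3 + 3*n^2 - 16*n + 12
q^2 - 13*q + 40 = (q - 8)*(q - 5)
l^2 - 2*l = l*(l - 2)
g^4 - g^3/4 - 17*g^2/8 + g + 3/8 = (g - 1)^2*(g + 1/4)*(g + 3/2)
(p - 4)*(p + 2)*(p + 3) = p^3 + p^2 - 14*p - 24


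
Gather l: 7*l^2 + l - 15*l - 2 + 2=7*l^2 - 14*l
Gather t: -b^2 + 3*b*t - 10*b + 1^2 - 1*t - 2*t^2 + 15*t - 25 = -b^2 - 10*b - 2*t^2 + t*(3*b + 14) - 24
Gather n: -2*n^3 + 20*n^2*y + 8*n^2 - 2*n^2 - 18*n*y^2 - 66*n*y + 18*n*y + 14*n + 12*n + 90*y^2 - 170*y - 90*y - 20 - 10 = -2*n^3 + n^2*(20*y + 6) + n*(-18*y^2 - 48*y + 26) + 90*y^2 - 260*y - 30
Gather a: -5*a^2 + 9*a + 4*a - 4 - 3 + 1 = -5*a^2 + 13*a - 6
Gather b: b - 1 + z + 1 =b + z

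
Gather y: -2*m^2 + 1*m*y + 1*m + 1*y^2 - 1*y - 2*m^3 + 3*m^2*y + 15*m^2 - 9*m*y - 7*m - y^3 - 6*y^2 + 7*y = -2*m^3 + 13*m^2 - 6*m - y^3 - 5*y^2 + y*(3*m^2 - 8*m + 6)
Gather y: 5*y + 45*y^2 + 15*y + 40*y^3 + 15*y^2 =40*y^3 + 60*y^2 + 20*y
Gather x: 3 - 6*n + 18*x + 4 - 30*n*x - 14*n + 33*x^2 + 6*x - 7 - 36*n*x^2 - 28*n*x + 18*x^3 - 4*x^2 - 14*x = -20*n + 18*x^3 + x^2*(29 - 36*n) + x*(10 - 58*n)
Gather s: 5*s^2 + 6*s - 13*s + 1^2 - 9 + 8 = 5*s^2 - 7*s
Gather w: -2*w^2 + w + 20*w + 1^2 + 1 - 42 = -2*w^2 + 21*w - 40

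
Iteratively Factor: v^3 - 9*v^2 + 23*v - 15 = (v - 1)*(v^2 - 8*v + 15) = (v - 5)*(v - 1)*(v - 3)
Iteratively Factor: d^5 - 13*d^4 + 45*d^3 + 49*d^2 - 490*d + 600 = (d + 3)*(d^4 - 16*d^3 + 93*d^2 - 230*d + 200) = (d - 5)*(d + 3)*(d^3 - 11*d^2 + 38*d - 40) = (d - 5)*(d - 4)*(d + 3)*(d^2 - 7*d + 10) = (d - 5)*(d - 4)*(d - 2)*(d + 3)*(d - 5)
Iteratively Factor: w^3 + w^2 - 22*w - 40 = (w + 2)*(w^2 - w - 20) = (w - 5)*(w + 2)*(w + 4)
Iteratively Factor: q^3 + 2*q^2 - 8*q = (q + 4)*(q^2 - 2*q) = (q - 2)*(q + 4)*(q)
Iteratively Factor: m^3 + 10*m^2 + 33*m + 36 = (m + 3)*(m^2 + 7*m + 12) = (m + 3)^2*(m + 4)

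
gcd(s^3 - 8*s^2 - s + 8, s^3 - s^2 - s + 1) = s^2 - 1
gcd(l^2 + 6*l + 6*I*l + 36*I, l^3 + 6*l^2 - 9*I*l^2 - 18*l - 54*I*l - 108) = l + 6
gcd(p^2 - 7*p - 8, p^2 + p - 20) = 1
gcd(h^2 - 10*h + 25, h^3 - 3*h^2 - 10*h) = h - 5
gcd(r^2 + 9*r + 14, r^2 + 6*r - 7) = r + 7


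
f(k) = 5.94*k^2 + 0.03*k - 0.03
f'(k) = 11.88*k + 0.03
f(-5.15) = 157.36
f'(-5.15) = -61.15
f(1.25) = 9.29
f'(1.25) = 14.88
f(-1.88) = 20.91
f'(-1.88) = -22.30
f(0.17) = 0.15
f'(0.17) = 2.05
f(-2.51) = 37.32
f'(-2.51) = -29.79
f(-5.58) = 184.75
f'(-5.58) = -66.26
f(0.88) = 4.60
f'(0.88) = 10.48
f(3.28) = 63.97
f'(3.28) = 39.00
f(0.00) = -0.03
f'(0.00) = 0.03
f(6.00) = 213.99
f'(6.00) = 71.31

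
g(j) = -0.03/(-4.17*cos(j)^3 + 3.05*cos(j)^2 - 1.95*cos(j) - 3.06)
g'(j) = -0.03*(-12.51*sin(j)*cos(j)^2 + 6.1*sin(j)*cos(j) - 1.95*sin(j))/(-4.17*cos(j)^3 + 3.05*cos(j)^2 - 1.95*cos(j) - 3.06)^2 = (0.3753*cos(j)^2 - 0.183*cos(j) + 0.0585)*sin(j)/(4.17*cos(j)^3 - 3.05*cos(j)^2 + 1.95*cos(j) + 3.06)^2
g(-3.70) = -0.01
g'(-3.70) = 0.02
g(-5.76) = 0.01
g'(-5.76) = 0.00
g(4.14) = 0.07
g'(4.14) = -1.13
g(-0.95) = 0.01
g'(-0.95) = -0.00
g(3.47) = -0.01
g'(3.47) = -0.01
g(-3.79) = -0.01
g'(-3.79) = 0.04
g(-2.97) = -0.01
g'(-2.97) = -0.00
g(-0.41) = 0.01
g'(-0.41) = -0.00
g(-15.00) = -0.01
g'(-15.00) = -0.07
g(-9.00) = -0.00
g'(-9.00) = -0.01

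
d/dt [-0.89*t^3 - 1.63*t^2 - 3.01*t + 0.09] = -2.67*t^2 - 3.26*t - 3.01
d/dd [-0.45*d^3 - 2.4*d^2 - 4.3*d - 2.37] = -1.35*d^2 - 4.8*d - 4.3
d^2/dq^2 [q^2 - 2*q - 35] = 2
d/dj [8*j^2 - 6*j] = 16*j - 6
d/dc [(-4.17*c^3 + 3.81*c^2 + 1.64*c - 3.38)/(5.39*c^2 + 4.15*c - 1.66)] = (-22.4763*c^4 - 34.611*c^3 + 27.7385*c^2 + 23.7872*c + 11.3046)/(29.0521*c^4 + 44.737*c^3 - 0.672299999999993*c^2 - 13.778*c + 2.7556)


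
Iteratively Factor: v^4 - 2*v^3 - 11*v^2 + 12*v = (v + 3)*(v^3 - 5*v^2 + 4*v) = (v - 4)*(v + 3)*(v^2 - v) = v*(v - 4)*(v + 3)*(v - 1)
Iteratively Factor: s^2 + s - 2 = (s - 1)*(s + 2)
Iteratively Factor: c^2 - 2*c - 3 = (c - 3)*(c + 1)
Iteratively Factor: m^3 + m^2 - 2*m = (m - 1)*(m^2 + 2*m) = (m - 1)*(m + 2)*(m)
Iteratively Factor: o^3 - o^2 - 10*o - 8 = (o + 1)*(o^2 - 2*o - 8) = (o + 1)*(o + 2)*(o - 4)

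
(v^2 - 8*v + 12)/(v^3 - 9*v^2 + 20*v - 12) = 1/(v - 1)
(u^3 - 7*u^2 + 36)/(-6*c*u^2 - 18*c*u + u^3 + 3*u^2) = (-u^3 + 7*u^2 - 36)/(u*(6*c*u + 18*c - u^2 - 3*u))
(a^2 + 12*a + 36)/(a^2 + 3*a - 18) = (a + 6)/(a - 3)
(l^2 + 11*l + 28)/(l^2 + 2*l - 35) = (l + 4)/(l - 5)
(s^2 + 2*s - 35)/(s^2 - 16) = (s^2 + 2*s - 35)/(s^2 - 16)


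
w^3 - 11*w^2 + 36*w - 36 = (w - 6)*(w - 3)*(w - 2)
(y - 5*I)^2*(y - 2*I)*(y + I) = y^4 - 11*I*y^3 - 33*y^2 + 5*I*y - 50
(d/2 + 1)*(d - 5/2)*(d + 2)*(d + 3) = d^4/2 + 9*d^3/4 - 3*d^2/4 - 14*d - 15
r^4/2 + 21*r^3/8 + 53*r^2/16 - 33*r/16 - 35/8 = (r/2 + 1)*(r - 1)*(r + 7/4)*(r + 5/2)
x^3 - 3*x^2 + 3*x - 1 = (x - 1)^3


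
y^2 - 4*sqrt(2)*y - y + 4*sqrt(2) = (y - 1)*(y - 4*sqrt(2))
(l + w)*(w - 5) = l*w - 5*l + w^2 - 5*w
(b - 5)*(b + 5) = b^2 - 25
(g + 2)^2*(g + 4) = g^3 + 8*g^2 + 20*g + 16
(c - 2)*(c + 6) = c^2 + 4*c - 12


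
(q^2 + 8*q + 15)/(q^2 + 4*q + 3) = (q + 5)/(q + 1)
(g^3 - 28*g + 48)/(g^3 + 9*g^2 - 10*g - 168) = (g - 2)/(g + 7)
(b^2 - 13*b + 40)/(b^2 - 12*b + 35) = (b - 8)/(b - 7)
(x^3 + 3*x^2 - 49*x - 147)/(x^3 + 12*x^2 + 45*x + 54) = (x^2 - 49)/(x^2 + 9*x + 18)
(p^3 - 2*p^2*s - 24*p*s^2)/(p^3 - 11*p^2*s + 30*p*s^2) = (p + 4*s)/(p - 5*s)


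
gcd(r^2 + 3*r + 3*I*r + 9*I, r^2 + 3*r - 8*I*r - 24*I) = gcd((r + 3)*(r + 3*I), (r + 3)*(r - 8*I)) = r + 3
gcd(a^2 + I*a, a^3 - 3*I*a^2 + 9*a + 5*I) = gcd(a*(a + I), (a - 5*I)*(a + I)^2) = a + I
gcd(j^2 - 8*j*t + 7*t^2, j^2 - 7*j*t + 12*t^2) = 1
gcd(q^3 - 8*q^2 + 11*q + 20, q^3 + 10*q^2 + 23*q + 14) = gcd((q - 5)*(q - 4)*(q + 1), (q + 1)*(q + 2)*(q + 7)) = q + 1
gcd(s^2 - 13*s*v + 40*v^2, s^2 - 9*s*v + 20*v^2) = s - 5*v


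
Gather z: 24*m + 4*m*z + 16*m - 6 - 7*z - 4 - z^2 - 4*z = 40*m - z^2 + z*(4*m - 11) - 10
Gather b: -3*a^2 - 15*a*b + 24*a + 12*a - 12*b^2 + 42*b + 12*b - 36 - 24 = -3*a^2 + 36*a - 12*b^2 + b*(54 - 15*a) - 60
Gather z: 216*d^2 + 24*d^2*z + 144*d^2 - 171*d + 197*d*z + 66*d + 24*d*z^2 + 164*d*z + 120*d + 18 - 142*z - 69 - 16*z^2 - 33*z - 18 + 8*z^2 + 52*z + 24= 360*d^2 + 15*d + z^2*(24*d - 8) + z*(24*d^2 + 361*d - 123) - 45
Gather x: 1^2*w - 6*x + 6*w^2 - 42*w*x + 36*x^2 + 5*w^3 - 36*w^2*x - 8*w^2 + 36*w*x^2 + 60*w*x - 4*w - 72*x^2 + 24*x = 5*w^3 - 2*w^2 - 3*w + x^2*(36*w - 36) + x*(-36*w^2 + 18*w + 18)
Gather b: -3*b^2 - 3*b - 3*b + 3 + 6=-3*b^2 - 6*b + 9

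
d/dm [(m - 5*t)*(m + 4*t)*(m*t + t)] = t*(3*m^2 - 2*m*t + 2*m - 20*t^2 - t)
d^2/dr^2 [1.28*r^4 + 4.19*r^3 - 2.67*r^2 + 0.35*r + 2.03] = 15.36*r^2 + 25.14*r - 5.34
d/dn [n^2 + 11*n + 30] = 2*n + 11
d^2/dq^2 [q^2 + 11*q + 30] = 2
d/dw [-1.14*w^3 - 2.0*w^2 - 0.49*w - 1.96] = -3.42*w^2 - 4.0*w - 0.49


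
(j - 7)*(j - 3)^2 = j^3 - 13*j^2 + 51*j - 63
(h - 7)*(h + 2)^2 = h^3 - 3*h^2 - 24*h - 28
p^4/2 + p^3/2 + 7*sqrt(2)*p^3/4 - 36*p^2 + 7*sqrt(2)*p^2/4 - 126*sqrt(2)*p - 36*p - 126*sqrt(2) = (p/2 + 1/2)*(p - 6*sqrt(2))*(p + 7*sqrt(2)/2)*(p + 6*sqrt(2))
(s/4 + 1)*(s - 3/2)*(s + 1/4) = s^3/4 + 11*s^2/16 - 43*s/32 - 3/8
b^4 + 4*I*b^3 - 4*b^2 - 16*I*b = b*(b - 2)*(b + 2)*(b + 4*I)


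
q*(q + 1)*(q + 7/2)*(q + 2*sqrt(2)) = q^4 + 2*sqrt(2)*q^3 + 9*q^3/2 + 7*q^2/2 + 9*sqrt(2)*q^2 + 7*sqrt(2)*q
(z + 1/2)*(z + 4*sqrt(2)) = z^2 + z/2 + 4*sqrt(2)*z + 2*sqrt(2)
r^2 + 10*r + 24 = (r + 4)*(r + 6)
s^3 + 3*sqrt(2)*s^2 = s^2*(s + 3*sqrt(2))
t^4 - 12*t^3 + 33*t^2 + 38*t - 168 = (t - 7)*(t - 4)*(t - 3)*(t + 2)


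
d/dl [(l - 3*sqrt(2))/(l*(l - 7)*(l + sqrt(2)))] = (l*(-l + 3*sqrt(2))*(l - 7) + l*(-l + 3*sqrt(2))*(l + sqrt(2)) + l*(l - 7)*(l + sqrt(2)) + (-l + 3*sqrt(2))*(l - 7)*(l + sqrt(2)))/(l^2*(l - 7)^2*(l + sqrt(2))^2)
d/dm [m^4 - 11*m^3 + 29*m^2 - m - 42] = 4*m^3 - 33*m^2 + 58*m - 1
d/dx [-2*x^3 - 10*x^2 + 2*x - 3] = -6*x^2 - 20*x + 2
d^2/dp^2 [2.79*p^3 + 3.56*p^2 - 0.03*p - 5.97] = 16.74*p + 7.12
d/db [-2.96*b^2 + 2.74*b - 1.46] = 2.74 - 5.92*b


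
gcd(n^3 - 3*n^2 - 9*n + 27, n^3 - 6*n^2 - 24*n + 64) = 1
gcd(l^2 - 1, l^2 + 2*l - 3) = l - 1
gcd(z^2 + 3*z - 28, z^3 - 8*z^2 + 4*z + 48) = z - 4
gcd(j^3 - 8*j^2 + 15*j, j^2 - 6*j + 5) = j - 5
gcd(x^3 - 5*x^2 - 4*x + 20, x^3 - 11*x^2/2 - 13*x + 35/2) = 1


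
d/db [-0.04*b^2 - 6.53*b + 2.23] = -0.08*b - 6.53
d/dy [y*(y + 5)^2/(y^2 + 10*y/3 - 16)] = 3*(y + 5)*(3*y + 5)*(3*y^2 - 2*y*(y + 5) + 10*y - 48)/(3*y^2 + 10*y - 48)^2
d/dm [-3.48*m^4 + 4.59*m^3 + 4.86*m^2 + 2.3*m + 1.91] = -13.92*m^3 + 13.77*m^2 + 9.72*m + 2.3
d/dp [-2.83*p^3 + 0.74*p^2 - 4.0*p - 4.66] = -8.49*p^2 + 1.48*p - 4.0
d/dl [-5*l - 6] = -5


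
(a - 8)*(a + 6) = a^2 - 2*a - 48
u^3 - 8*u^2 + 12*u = u*(u - 6)*(u - 2)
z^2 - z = z*(z - 1)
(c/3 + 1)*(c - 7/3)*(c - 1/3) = c^3/3 + c^2/9 - 65*c/27 + 7/9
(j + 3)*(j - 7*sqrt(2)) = j^2 - 7*sqrt(2)*j + 3*j - 21*sqrt(2)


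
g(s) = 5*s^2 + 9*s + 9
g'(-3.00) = -21.00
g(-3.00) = 27.00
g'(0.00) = 9.00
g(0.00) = 9.00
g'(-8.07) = -71.70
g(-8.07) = 261.99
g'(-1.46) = -5.60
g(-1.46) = 6.52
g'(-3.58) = -26.80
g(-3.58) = 40.86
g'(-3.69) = -27.90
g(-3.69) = 43.87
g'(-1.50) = -6.00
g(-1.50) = 6.75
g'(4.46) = 53.60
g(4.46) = 148.60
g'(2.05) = 29.50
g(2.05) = 48.46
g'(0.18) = 10.80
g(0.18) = 10.78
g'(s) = 10*s + 9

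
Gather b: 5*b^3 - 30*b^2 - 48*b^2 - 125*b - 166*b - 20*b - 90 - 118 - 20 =5*b^3 - 78*b^2 - 311*b - 228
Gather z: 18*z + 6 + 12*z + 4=30*z + 10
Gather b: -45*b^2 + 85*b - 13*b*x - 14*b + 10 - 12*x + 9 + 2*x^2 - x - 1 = -45*b^2 + b*(71 - 13*x) + 2*x^2 - 13*x + 18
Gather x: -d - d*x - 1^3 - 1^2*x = -d + x*(-d - 1) - 1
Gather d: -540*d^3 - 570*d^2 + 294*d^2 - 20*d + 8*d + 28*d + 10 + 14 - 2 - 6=-540*d^3 - 276*d^2 + 16*d + 16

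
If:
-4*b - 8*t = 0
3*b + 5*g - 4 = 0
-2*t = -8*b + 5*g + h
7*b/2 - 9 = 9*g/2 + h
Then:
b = -43/29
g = 49/29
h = -632/29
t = 43/58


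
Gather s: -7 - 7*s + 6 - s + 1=-8*s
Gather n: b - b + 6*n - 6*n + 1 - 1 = 0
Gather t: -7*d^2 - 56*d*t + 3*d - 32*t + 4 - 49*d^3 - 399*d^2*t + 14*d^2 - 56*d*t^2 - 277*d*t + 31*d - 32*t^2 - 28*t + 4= -49*d^3 + 7*d^2 + 34*d + t^2*(-56*d - 32) + t*(-399*d^2 - 333*d - 60) + 8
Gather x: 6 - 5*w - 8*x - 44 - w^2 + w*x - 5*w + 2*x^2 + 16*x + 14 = -w^2 - 10*w + 2*x^2 + x*(w + 8) - 24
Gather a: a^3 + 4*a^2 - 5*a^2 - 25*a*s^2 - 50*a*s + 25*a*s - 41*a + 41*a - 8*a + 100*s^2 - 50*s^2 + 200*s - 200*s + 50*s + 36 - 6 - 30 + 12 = a^3 - a^2 + a*(-25*s^2 - 25*s - 8) + 50*s^2 + 50*s + 12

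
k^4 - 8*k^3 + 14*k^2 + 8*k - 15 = (k - 5)*(k - 3)*(k - 1)*(k + 1)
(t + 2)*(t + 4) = t^2 + 6*t + 8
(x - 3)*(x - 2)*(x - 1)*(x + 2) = x^4 - 4*x^3 - x^2 + 16*x - 12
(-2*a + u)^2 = 4*a^2 - 4*a*u + u^2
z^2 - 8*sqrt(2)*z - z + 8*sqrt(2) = (z - 1)*(z - 8*sqrt(2))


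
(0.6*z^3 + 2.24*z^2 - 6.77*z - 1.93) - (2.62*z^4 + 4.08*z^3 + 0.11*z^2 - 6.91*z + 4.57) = -2.62*z^4 - 3.48*z^3 + 2.13*z^2 + 0.140000000000001*z - 6.5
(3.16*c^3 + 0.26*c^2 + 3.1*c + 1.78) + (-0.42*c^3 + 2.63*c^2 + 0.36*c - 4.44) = 2.74*c^3 + 2.89*c^2 + 3.46*c - 2.66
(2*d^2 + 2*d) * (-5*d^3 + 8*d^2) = -10*d^5 + 6*d^4 + 16*d^3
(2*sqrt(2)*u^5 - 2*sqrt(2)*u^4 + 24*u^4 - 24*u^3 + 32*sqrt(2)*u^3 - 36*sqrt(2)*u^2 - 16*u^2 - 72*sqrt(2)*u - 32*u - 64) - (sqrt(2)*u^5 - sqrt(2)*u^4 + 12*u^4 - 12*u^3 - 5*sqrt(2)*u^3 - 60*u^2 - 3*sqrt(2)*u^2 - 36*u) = sqrt(2)*u^5 - sqrt(2)*u^4 + 12*u^4 - 12*u^3 + 37*sqrt(2)*u^3 - 33*sqrt(2)*u^2 + 44*u^2 - 72*sqrt(2)*u + 4*u - 64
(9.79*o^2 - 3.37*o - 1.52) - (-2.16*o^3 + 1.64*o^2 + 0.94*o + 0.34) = 2.16*o^3 + 8.15*o^2 - 4.31*o - 1.86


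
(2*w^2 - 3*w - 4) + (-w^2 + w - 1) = w^2 - 2*w - 5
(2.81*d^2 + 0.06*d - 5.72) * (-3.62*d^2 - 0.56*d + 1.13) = -10.1722*d^4 - 1.7908*d^3 + 23.8481*d^2 + 3.271*d - 6.4636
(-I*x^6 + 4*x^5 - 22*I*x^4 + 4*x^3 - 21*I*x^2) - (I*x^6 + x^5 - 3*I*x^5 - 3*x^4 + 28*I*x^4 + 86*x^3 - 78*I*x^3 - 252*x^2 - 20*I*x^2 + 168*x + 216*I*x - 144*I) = -2*I*x^6 + 3*x^5 + 3*I*x^5 + 3*x^4 - 50*I*x^4 - 82*x^3 + 78*I*x^3 + 252*x^2 - I*x^2 - 168*x - 216*I*x + 144*I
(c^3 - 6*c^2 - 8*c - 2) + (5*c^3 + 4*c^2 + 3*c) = 6*c^3 - 2*c^2 - 5*c - 2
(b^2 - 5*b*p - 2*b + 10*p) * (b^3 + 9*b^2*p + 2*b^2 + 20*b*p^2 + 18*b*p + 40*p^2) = b^5 + 4*b^4*p - 25*b^3*p^2 - 4*b^3 - 100*b^2*p^3 - 16*b^2*p + 100*b*p^2 + 400*p^3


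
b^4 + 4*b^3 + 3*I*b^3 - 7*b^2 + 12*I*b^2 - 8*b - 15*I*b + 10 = (b - 1)*(b + 5)*(b + I)*(b + 2*I)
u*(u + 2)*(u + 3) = u^3 + 5*u^2 + 6*u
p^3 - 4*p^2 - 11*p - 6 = (p - 6)*(p + 1)^2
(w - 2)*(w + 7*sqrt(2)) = w^2 - 2*w + 7*sqrt(2)*w - 14*sqrt(2)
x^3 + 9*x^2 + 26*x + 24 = (x + 2)*(x + 3)*(x + 4)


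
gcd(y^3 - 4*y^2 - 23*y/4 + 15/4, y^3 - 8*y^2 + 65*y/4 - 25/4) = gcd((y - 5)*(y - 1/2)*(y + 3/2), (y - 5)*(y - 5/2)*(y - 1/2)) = y^2 - 11*y/2 + 5/2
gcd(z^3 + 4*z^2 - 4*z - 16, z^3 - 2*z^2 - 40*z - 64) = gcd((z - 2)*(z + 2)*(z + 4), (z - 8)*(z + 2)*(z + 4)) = z^2 + 6*z + 8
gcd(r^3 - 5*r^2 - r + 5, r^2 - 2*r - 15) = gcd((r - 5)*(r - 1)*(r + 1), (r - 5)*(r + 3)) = r - 5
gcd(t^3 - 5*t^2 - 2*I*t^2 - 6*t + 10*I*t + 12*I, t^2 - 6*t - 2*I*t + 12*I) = t^2 + t*(-6 - 2*I) + 12*I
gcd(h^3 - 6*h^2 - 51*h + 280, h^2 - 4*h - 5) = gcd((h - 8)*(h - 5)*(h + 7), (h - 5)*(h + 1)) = h - 5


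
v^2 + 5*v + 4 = (v + 1)*(v + 4)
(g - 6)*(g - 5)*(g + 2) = g^3 - 9*g^2 + 8*g + 60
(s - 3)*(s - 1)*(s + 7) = s^3 + 3*s^2 - 25*s + 21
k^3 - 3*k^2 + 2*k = k*(k - 2)*(k - 1)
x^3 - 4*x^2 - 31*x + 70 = (x - 7)*(x - 2)*(x + 5)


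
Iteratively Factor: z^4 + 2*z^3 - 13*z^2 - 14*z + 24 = (z - 3)*(z^3 + 5*z^2 + 2*z - 8) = (z - 3)*(z + 2)*(z^2 + 3*z - 4) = (z - 3)*(z - 1)*(z + 2)*(z + 4)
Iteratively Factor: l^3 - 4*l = (l - 2)*(l^2 + 2*l) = l*(l - 2)*(l + 2)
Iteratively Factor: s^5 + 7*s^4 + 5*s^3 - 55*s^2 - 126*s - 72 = (s + 1)*(s^4 + 6*s^3 - s^2 - 54*s - 72) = (s + 1)*(s + 3)*(s^3 + 3*s^2 - 10*s - 24) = (s + 1)*(s + 3)*(s + 4)*(s^2 - s - 6) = (s - 3)*(s + 1)*(s + 3)*(s + 4)*(s + 2)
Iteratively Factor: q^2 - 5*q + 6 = (q - 3)*(q - 2)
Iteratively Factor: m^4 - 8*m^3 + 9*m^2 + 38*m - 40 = (m - 5)*(m^3 - 3*m^2 - 6*m + 8) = (m - 5)*(m - 4)*(m^2 + m - 2) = (m - 5)*(m - 4)*(m + 2)*(m - 1)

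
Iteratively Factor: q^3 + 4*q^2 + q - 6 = (q - 1)*(q^2 + 5*q + 6) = (q - 1)*(q + 3)*(q + 2)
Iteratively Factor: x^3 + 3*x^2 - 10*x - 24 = (x - 3)*(x^2 + 6*x + 8) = (x - 3)*(x + 2)*(x + 4)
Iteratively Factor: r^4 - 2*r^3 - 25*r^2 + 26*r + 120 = (r - 5)*(r^3 + 3*r^2 - 10*r - 24) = (r - 5)*(r + 4)*(r^2 - r - 6) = (r - 5)*(r - 3)*(r + 4)*(r + 2)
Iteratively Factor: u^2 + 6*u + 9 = (u + 3)*(u + 3)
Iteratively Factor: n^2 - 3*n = (n - 3)*(n)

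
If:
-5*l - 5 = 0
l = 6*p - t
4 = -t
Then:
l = -1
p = -5/6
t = -4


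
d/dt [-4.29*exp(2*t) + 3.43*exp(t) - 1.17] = (3.43 - 8.58*exp(t))*exp(t)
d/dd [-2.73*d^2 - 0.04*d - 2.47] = -5.46*d - 0.04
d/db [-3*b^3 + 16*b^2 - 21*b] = -9*b^2 + 32*b - 21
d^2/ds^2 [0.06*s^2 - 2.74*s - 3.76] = 0.120000000000000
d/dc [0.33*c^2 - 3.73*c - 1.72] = 0.66*c - 3.73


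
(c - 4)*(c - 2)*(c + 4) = c^3 - 2*c^2 - 16*c + 32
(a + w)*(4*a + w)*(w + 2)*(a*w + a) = 4*a^3*w^2 + 12*a^3*w + 8*a^3 + 5*a^2*w^3 + 15*a^2*w^2 + 10*a^2*w + a*w^4 + 3*a*w^3 + 2*a*w^2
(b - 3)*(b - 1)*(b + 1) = b^3 - 3*b^2 - b + 3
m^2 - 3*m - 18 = (m - 6)*(m + 3)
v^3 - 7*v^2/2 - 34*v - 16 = (v - 8)*(v + 1/2)*(v + 4)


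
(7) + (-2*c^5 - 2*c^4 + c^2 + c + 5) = -2*c^5 - 2*c^4 + c^2 + c + 12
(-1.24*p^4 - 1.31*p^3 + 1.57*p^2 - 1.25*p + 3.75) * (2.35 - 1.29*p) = 1.5996*p^5 - 1.2241*p^4 - 5.1038*p^3 + 5.302*p^2 - 7.775*p + 8.8125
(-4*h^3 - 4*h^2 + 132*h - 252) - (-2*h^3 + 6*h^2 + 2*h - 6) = -2*h^3 - 10*h^2 + 130*h - 246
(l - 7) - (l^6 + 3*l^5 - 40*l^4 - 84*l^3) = -l^6 - 3*l^5 + 40*l^4 + 84*l^3 + l - 7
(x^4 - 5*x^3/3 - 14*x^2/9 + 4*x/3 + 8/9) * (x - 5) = x^5 - 20*x^4/3 + 61*x^3/9 + 82*x^2/9 - 52*x/9 - 40/9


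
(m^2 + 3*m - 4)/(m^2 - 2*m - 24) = (m - 1)/(m - 6)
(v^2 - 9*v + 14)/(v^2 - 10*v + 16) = (v - 7)/(v - 8)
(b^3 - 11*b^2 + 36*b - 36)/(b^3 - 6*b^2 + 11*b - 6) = (b - 6)/(b - 1)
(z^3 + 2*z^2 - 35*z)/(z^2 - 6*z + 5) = z*(z + 7)/(z - 1)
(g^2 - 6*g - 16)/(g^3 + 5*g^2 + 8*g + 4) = (g - 8)/(g^2 + 3*g + 2)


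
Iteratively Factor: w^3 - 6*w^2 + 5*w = (w - 5)*(w^2 - w) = (w - 5)*(w - 1)*(w)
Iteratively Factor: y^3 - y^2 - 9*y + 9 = (y - 1)*(y^2 - 9) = (y - 3)*(y - 1)*(y + 3)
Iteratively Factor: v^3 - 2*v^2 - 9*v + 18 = (v - 2)*(v^2 - 9) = (v - 2)*(v + 3)*(v - 3)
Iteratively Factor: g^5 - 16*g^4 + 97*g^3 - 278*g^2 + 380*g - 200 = (g - 2)*(g^4 - 14*g^3 + 69*g^2 - 140*g + 100) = (g - 2)^2*(g^3 - 12*g^2 + 45*g - 50) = (g - 5)*(g - 2)^2*(g^2 - 7*g + 10) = (g - 5)^2*(g - 2)^2*(g - 2)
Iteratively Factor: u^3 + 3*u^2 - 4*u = (u)*(u^2 + 3*u - 4) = u*(u - 1)*(u + 4)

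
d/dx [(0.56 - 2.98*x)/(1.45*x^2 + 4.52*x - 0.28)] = (4.321*x^2 - 1.624*x - 1.6968)/(2.1025*x^4 + 13.108*x^3 + 19.6184*x^2 - 2.5312*x + 0.0784)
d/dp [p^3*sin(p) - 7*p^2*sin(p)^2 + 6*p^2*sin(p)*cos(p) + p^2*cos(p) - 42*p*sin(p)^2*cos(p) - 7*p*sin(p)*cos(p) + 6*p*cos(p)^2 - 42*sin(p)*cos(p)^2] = p^3*cos(p) + 2*p^2*sin(p) - 7*p^2*sin(2*p) + 6*p^2*cos(2*p) + 21*p*sin(p)/2 - 63*p*sin(3*p)/2 + 2*p*cos(p) - 7*p - 7*sin(2*p)/2 - 21*cos(p) + 3*cos(2*p) - 21*cos(3*p) + 3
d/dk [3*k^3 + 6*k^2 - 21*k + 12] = 9*k^2 + 12*k - 21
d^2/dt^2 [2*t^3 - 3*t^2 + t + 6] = 12*t - 6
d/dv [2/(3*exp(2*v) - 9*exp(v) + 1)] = (18 - 12*exp(v))*exp(v)/(3*exp(2*v) - 9*exp(v) + 1)^2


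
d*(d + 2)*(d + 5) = d^3 + 7*d^2 + 10*d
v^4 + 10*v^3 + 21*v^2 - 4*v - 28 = (v - 1)*(v + 2)^2*(v + 7)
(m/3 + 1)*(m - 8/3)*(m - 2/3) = m^3/3 - m^2/9 - 74*m/27 + 16/9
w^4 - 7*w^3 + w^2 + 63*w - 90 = (w - 5)*(w - 3)*(w - 2)*(w + 3)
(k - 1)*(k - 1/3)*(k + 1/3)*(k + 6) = k^4 + 5*k^3 - 55*k^2/9 - 5*k/9 + 2/3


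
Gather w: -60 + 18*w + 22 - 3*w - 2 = 15*w - 40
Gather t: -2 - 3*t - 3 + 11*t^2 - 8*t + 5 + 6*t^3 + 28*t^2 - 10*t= 6*t^3 + 39*t^2 - 21*t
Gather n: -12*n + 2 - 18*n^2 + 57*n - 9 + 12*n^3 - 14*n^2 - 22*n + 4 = 12*n^3 - 32*n^2 + 23*n - 3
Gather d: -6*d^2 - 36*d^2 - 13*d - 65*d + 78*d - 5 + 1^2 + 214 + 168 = 378 - 42*d^2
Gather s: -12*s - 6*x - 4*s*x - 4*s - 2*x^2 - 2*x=s*(-4*x - 16) - 2*x^2 - 8*x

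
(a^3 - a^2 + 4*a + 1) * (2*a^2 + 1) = 2*a^5 - 2*a^4 + 9*a^3 + a^2 + 4*a + 1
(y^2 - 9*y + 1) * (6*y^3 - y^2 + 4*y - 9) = 6*y^5 - 55*y^4 + 19*y^3 - 46*y^2 + 85*y - 9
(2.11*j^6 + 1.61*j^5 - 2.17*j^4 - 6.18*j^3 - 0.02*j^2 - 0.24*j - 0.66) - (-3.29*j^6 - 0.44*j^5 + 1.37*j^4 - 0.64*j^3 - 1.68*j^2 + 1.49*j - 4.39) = 5.4*j^6 + 2.05*j^5 - 3.54*j^4 - 5.54*j^3 + 1.66*j^2 - 1.73*j + 3.73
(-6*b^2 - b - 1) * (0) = 0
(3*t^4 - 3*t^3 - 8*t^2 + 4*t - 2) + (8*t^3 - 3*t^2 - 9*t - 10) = 3*t^4 + 5*t^3 - 11*t^2 - 5*t - 12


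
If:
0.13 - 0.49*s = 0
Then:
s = 0.27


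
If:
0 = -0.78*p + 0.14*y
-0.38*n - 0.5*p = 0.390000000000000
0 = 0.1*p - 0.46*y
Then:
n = -1.03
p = 0.00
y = 0.00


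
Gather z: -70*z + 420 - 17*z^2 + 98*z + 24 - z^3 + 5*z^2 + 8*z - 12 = -z^3 - 12*z^2 + 36*z + 432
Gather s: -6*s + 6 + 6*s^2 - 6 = 6*s^2 - 6*s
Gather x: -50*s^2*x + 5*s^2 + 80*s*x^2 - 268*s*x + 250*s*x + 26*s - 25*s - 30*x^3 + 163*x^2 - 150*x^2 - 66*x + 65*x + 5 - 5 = 5*s^2 + s - 30*x^3 + x^2*(80*s + 13) + x*(-50*s^2 - 18*s - 1)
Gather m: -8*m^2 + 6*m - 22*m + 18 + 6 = -8*m^2 - 16*m + 24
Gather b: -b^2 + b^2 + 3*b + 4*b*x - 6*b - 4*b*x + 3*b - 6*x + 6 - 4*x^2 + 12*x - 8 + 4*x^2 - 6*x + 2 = 0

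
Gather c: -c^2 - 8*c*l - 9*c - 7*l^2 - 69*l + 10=-c^2 + c*(-8*l - 9) - 7*l^2 - 69*l + 10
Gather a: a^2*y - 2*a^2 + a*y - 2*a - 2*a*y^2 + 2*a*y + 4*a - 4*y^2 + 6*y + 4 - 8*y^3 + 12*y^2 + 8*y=a^2*(y - 2) + a*(-2*y^2 + 3*y + 2) - 8*y^3 + 8*y^2 + 14*y + 4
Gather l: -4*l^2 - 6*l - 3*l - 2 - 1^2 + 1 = -4*l^2 - 9*l - 2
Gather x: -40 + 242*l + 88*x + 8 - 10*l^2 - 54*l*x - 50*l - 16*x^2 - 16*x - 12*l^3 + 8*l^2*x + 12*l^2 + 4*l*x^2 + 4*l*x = -12*l^3 + 2*l^2 + 192*l + x^2*(4*l - 16) + x*(8*l^2 - 50*l + 72) - 32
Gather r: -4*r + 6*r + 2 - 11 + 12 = 2*r + 3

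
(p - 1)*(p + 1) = p^2 - 1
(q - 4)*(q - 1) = q^2 - 5*q + 4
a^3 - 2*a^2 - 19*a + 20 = (a - 5)*(a - 1)*(a + 4)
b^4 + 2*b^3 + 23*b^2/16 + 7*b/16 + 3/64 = (b + 1/4)*(b + 1/2)^2*(b + 3/4)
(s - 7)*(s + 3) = s^2 - 4*s - 21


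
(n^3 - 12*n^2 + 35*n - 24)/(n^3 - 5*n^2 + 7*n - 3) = (n - 8)/(n - 1)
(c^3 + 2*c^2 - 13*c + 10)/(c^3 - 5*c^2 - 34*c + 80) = (c - 1)/(c - 8)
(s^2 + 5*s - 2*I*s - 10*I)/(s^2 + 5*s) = (s - 2*I)/s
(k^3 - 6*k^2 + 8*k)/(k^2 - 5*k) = (k^2 - 6*k + 8)/(k - 5)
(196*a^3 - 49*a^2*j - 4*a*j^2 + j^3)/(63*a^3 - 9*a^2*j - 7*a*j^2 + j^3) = (28*a^2 - 3*a*j - j^2)/(9*a^2 - j^2)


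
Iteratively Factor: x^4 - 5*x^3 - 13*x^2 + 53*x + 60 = (x + 1)*(x^3 - 6*x^2 - 7*x + 60) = (x - 4)*(x + 1)*(x^2 - 2*x - 15) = (x - 4)*(x + 1)*(x + 3)*(x - 5)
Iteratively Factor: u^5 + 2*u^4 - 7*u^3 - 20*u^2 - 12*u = (u - 3)*(u^4 + 5*u^3 + 8*u^2 + 4*u) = u*(u - 3)*(u^3 + 5*u^2 + 8*u + 4) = u*(u - 3)*(u + 1)*(u^2 + 4*u + 4) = u*(u - 3)*(u + 1)*(u + 2)*(u + 2)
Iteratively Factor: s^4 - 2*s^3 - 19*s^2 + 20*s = (s + 4)*(s^3 - 6*s^2 + 5*s) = s*(s + 4)*(s^2 - 6*s + 5) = s*(s - 5)*(s + 4)*(s - 1)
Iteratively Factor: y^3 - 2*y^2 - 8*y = (y - 4)*(y^2 + 2*y) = y*(y - 4)*(y + 2)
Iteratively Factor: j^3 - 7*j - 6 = (j + 1)*(j^2 - j - 6) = (j - 3)*(j + 1)*(j + 2)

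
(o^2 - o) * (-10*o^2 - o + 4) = -10*o^4 + 9*o^3 + 5*o^2 - 4*o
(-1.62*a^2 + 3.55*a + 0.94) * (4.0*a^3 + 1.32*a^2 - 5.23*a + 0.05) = -6.48*a^5 + 12.0616*a^4 + 16.9186*a^3 - 17.4067*a^2 - 4.7387*a + 0.047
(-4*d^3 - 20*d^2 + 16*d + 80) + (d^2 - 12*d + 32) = -4*d^3 - 19*d^2 + 4*d + 112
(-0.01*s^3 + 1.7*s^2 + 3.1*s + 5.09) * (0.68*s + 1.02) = -0.0068*s^4 + 1.1458*s^3 + 3.842*s^2 + 6.6232*s + 5.1918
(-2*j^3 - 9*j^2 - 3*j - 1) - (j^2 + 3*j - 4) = -2*j^3 - 10*j^2 - 6*j + 3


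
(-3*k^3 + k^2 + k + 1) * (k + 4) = -3*k^4 - 11*k^3 + 5*k^2 + 5*k + 4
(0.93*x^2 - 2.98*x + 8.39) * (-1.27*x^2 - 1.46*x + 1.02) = -1.1811*x^4 + 2.4268*x^3 - 5.3559*x^2 - 15.289*x + 8.5578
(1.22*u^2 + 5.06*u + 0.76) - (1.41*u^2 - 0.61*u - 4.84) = -0.19*u^2 + 5.67*u + 5.6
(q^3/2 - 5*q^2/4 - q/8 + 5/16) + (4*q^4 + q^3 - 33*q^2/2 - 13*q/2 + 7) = 4*q^4 + 3*q^3/2 - 71*q^2/4 - 53*q/8 + 117/16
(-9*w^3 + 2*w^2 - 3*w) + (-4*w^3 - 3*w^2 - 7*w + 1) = -13*w^3 - w^2 - 10*w + 1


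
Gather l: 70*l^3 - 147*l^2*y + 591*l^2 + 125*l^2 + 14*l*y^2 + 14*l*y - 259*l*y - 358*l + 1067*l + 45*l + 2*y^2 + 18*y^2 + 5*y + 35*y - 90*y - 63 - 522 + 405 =70*l^3 + l^2*(716 - 147*y) + l*(14*y^2 - 245*y + 754) + 20*y^2 - 50*y - 180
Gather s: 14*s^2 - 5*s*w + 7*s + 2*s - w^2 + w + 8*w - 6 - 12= 14*s^2 + s*(9 - 5*w) - w^2 + 9*w - 18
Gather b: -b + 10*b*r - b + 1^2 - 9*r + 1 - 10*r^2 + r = b*(10*r - 2) - 10*r^2 - 8*r + 2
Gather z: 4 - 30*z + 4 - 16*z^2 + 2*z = -16*z^2 - 28*z + 8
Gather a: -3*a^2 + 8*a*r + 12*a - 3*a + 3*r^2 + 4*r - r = -3*a^2 + a*(8*r + 9) + 3*r^2 + 3*r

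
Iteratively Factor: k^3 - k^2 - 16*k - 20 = (k + 2)*(k^2 - 3*k - 10) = (k - 5)*(k + 2)*(k + 2)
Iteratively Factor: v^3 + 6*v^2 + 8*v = (v + 2)*(v^2 + 4*v) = v*(v + 2)*(v + 4)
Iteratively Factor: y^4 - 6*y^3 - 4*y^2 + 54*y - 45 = (y - 1)*(y^3 - 5*y^2 - 9*y + 45) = (y - 3)*(y - 1)*(y^2 - 2*y - 15) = (y - 5)*(y - 3)*(y - 1)*(y + 3)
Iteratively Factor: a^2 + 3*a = (a + 3)*(a)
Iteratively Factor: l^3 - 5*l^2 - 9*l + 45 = (l + 3)*(l^2 - 8*l + 15) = (l - 3)*(l + 3)*(l - 5)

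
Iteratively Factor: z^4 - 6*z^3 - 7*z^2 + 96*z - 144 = (z - 4)*(z^3 - 2*z^2 - 15*z + 36) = (z - 4)*(z - 3)*(z^2 + z - 12) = (z - 4)*(z - 3)*(z + 4)*(z - 3)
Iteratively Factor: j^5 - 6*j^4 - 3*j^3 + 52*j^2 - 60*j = (j - 5)*(j^4 - j^3 - 8*j^2 + 12*j) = (j - 5)*(j + 3)*(j^3 - 4*j^2 + 4*j) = (j - 5)*(j - 2)*(j + 3)*(j^2 - 2*j) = j*(j - 5)*(j - 2)*(j + 3)*(j - 2)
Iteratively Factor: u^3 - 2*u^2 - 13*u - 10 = (u + 2)*(u^2 - 4*u - 5) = (u - 5)*(u + 2)*(u + 1)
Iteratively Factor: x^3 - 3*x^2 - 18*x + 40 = (x + 4)*(x^2 - 7*x + 10) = (x - 5)*(x + 4)*(x - 2)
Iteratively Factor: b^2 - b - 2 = (b - 2)*(b + 1)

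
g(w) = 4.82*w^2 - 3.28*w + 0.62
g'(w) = 9.64*w - 3.28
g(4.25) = 73.74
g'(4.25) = 37.69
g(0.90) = 1.57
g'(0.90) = 5.40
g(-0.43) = 2.92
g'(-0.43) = -7.43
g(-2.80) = 47.59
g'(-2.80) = -30.27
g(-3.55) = 73.01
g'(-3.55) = -37.50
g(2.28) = 18.20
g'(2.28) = 18.70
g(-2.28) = 33.15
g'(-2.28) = -25.26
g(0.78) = 0.99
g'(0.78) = 4.24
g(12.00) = 655.34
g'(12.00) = 112.40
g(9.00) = 361.52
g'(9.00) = 83.48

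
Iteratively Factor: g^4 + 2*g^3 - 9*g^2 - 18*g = (g + 2)*(g^3 - 9*g) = g*(g + 2)*(g^2 - 9) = g*(g - 3)*(g + 2)*(g + 3)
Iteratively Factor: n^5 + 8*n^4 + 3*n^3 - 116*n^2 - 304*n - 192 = (n + 3)*(n^4 + 5*n^3 - 12*n^2 - 80*n - 64) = (n - 4)*(n + 3)*(n^3 + 9*n^2 + 24*n + 16) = (n - 4)*(n + 3)*(n + 4)*(n^2 + 5*n + 4) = (n - 4)*(n + 1)*(n + 3)*(n + 4)*(n + 4)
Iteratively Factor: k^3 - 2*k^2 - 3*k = (k - 3)*(k^2 + k) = (k - 3)*(k + 1)*(k)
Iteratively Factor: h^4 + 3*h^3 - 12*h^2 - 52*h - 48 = (h + 2)*(h^3 + h^2 - 14*h - 24) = (h + 2)*(h + 3)*(h^2 - 2*h - 8) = (h - 4)*(h + 2)*(h + 3)*(h + 2)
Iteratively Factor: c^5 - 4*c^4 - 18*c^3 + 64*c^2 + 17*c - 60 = (c - 3)*(c^4 - c^3 - 21*c^2 + c + 20) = (c - 3)*(c - 1)*(c^3 - 21*c - 20) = (c - 3)*(c - 1)*(c + 1)*(c^2 - c - 20) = (c - 3)*(c - 1)*(c + 1)*(c + 4)*(c - 5)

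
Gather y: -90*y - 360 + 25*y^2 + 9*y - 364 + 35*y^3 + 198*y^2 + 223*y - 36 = 35*y^3 + 223*y^2 + 142*y - 760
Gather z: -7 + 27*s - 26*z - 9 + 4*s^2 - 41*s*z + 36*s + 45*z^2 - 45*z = 4*s^2 + 63*s + 45*z^2 + z*(-41*s - 71) - 16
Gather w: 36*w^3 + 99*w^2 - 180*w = 36*w^3 + 99*w^2 - 180*w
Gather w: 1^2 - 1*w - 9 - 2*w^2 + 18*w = -2*w^2 + 17*w - 8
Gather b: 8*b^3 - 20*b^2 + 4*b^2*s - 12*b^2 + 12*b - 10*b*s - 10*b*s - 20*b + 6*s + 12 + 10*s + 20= 8*b^3 + b^2*(4*s - 32) + b*(-20*s - 8) + 16*s + 32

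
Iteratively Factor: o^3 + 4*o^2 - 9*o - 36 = (o + 3)*(o^2 + o - 12) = (o - 3)*(o + 3)*(o + 4)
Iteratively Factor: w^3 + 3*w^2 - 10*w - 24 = (w + 2)*(w^2 + w - 12) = (w + 2)*(w + 4)*(w - 3)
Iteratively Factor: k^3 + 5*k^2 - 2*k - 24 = (k + 4)*(k^2 + k - 6) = (k - 2)*(k + 4)*(k + 3)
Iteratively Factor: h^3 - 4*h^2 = (h)*(h^2 - 4*h) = h*(h - 4)*(h)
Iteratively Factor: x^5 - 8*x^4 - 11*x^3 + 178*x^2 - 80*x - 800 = (x + 4)*(x^4 - 12*x^3 + 37*x^2 + 30*x - 200) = (x - 5)*(x + 4)*(x^3 - 7*x^2 + 2*x + 40) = (x - 5)*(x + 2)*(x + 4)*(x^2 - 9*x + 20) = (x - 5)^2*(x + 2)*(x + 4)*(x - 4)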